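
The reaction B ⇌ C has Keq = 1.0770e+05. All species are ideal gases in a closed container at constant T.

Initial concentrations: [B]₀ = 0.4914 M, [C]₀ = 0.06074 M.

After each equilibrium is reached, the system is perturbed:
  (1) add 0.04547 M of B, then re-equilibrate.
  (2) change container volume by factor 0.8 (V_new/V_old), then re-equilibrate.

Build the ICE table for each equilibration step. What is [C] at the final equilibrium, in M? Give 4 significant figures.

[C]_eq = 0.747 M

Q₀ = 0.1236 vs Keq = 1.0770e+05 ⇒ Q<K, forward
Step 1:
                   B          C
  init        0.4914    0.06074
  Δ          -0.4914     0.4914
  eq      5.1266e-06     0.5521
  solve Keq expr → x = 0.4914; check Q = 1.0770e+05
Then add 0.04547 M of B.
Step 2:
                   B          C
  init       0.04548     0.5521
  Δ         -0.04547    0.04547
  eq      5.5488e-06     0.5976
  solve Keq expr → x = 0.04547; check Q = 1.0770e+05
Then change container volume by factor 0.8 (V_new/V_old).
Step 3:
                   B          C
  init    6.9360e-06      0.747
  Δ                0          0
  eq      6.9360e-06      0.747
  solve Keq expr → x = 0; check Q = 1.0770e+05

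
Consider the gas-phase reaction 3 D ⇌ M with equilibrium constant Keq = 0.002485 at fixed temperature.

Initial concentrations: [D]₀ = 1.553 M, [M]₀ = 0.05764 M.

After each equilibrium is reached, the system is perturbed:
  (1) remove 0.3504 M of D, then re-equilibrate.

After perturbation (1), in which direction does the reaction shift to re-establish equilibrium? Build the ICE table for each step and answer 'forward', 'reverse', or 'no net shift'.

Direction: reverse

Q₀ = 0.01539 vs Keq = 0.002485 ⇒ Q>K, reverse
Step 1:
                  D         M
  init        1.553   0.05764
  Δ          0.1369  -0.04565
  eq           1.69   0.01199
  solve Keq expr → x = -0.04565; check Q = 0.002485
Then remove 0.3504 M of D.
Step 2:
                  D         M
  init         1.34   0.01199
  Δ         0.01736 -0.005785
  eq          1.357  0.006208
  solve Keq expr → x = -0.005785; check Q = 0.002485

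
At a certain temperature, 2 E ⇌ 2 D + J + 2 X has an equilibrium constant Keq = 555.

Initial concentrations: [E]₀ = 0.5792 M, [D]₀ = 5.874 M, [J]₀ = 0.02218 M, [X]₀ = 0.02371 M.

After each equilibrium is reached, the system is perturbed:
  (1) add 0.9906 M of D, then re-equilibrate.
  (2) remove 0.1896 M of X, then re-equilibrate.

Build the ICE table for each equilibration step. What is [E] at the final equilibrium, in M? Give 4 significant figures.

[E]_eq = 0.05901 M

Q₀ = 0.001282 vs Keq = 555 ⇒ Q<K, forward
Step 1:
                   E          D          J          X
  Initial     0.5792      5.874    0.02218    0.02371
  Change     -0.5043     0.5043     0.2522     0.5043
  Equil      0.07488      6.378     0.2743      0.528
  solve Keq expr → x = 0.2522; check Q = 555
Then add 0.9906 M of D.
Step 2:
                   E          D          J          X
  Initial    0.07488      7.369     0.2743      0.528
  Change    0.009281  -0.009281   -0.00464  -0.009281
  Equil      0.08416       7.36     0.2697     0.5187
  solve Keq expr → x = -0.00464; check Q = 555
Then remove 0.1896 M of X.
Step 3:
                   E          D          J          X
  Initial    0.08416       7.36     0.2697     0.3291
  Change    -0.02515    0.02515    0.01258    0.02515
  Equil      0.05901      7.385     0.2823     0.3543
  solve Keq expr → x = 0.01258; check Q = 555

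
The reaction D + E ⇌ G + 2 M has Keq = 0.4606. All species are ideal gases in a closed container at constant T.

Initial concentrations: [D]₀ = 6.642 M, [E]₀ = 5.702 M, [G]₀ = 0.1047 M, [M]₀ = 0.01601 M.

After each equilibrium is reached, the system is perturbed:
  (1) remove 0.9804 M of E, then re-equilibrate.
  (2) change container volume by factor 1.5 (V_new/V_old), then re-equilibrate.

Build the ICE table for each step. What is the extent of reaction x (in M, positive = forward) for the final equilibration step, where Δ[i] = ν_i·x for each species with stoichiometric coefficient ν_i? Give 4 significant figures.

x = 0.1008 M

Q₀ = 7.0860e-07 vs Keq = 0.4606 ⇒ Q<K, forward
Step 1:
                  D         E         G         M
  I           6.642     5.702    0.1047   0.01601
  C          -1.346    -1.346     1.346     2.691
  E           5.296     4.356      1.45     2.707
  solve Keq expr → x = 1.346; check Q = 0.4606
Then remove 0.9804 M of E.
Step 2:
                  D         E         G         M
  I           5.296     3.376      1.45     2.707
  C         0.09362   0.09362  -0.09362   -0.1872
  E            5.39      3.47     1.357      2.52
  solve Keq expr → x = -0.09362; check Q = 0.4606
Then change container volume by factor 1.5 (V_new/V_old).
Step 3:
                  D         E         G         M
  I           3.593     2.313    0.9044      1.68
  C         -0.1008   -0.1008    0.1008    0.2017
  E           3.493     2.212     1.005     1.882
  solve Keq expr → x = 0.1008; check Q = 0.4606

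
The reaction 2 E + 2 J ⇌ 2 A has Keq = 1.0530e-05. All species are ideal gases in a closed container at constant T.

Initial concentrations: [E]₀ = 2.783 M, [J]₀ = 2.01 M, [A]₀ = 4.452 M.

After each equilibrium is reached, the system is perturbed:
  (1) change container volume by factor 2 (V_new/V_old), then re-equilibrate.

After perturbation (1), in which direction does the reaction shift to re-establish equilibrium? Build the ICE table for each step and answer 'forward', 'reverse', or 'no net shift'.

Direction: reverse

Q₀ = 0.6334 vs Keq = 1.0530e-05 ⇒ Q>K, reverse
Step 1:
                  E         J         A
  init        2.783      2.01     4.452
  Δ           4.307     4.307    -4.307
  eq           7.09     6.317    0.1453
  solve Keq expr → x = -2.153; check Q = 1.0530e-05
Then change container volume by factor 2 (V_new/V_old).
Step 2:
                  E         J         A
  init        3.545     3.158   0.07266
  Δ         0.03555   0.03555  -0.03555
  eq           3.58     3.194   0.03711
  solve Keq expr → x = -0.01778; check Q = 1.0530e-05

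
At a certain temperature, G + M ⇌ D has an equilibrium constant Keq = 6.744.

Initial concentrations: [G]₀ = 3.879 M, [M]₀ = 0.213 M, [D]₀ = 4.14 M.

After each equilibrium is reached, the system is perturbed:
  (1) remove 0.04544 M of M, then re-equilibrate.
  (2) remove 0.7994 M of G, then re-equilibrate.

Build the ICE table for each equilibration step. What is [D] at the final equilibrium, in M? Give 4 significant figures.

[D]_eq = 4.111 M

Q₀ = 5.011 vs Keq = 6.744 ⇒ Q<K, forward
Step 1:
                  G         M         D
  I           3.879     0.213      4.14
  C        -0.05068  -0.05068   0.05068
  E           3.828    0.1623     4.191
  solve Keq expr → x = 0.05068; check Q = 6.744
Then remove 0.04544 M of M.
Step 2:
                  G         M         D
  I           3.828    0.1169     4.191
  C         0.04206   0.04206  -0.04206
  E            3.87    0.1589     4.149
  solve Keq expr → x = -0.04206; check Q = 6.744
Then remove 0.7994 M of G.
Step 3:
                  G         M         D
  I           3.071    0.1589     4.149
  C          0.0372    0.0372   -0.0372
  E           3.108    0.1961     4.111
  solve Keq expr → x = -0.0372; check Q = 6.744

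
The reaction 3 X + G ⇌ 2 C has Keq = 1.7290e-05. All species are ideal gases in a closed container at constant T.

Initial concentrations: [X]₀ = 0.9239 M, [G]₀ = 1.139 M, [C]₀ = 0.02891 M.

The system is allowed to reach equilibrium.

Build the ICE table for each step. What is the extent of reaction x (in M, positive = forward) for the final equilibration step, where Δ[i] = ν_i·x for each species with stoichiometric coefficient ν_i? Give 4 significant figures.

x = -0.01235 M

Q₀ = 9.3046e-04 vs Keq = 1.7290e-05 ⇒ Q>K, reverse
Step 1:
                    X           G           C
  I            0.9239       1.139     0.02891
  C           0.03706     0.01235    -0.02471
  E             0.961       1.151    0.004203
  solve Keq expr → x = -0.01235; check Q = 1.7290e-05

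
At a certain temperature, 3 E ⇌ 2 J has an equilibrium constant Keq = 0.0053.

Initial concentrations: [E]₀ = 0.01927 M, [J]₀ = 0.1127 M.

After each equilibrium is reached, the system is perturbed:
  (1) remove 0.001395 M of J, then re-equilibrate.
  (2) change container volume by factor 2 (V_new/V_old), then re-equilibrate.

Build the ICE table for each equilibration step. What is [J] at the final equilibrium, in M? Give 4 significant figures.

[J]_eq = 0.001971 M

Q₀ = 1775 vs Keq = 0.0053 ⇒ Q>K, reverse
Step 1:
                   E          J
  init       0.01927     0.1127
  Δ           0.1607    -0.1071
  eq            0.18   0.005559
  solve Keq expr → x = -0.05357; check Q = 0.0053
Then remove 0.001395 M of J.
Step 2:
                   E          J
  init          0.18   0.004164
  Δ        -0.001957   0.001305
  eq           0.178   0.005468
  solve Keq expr → x = 6.5229e-04; check Q = 0.0053
Then change container volume by factor 2 (V_new/V_old).
Step 3:
                   E          J
  init       0.08901   0.002734
  Δ         0.001145 -7.6340e-04
  eq         0.09016   0.001971
  solve Keq expr → x = -3.8170e-04; check Q = 0.0053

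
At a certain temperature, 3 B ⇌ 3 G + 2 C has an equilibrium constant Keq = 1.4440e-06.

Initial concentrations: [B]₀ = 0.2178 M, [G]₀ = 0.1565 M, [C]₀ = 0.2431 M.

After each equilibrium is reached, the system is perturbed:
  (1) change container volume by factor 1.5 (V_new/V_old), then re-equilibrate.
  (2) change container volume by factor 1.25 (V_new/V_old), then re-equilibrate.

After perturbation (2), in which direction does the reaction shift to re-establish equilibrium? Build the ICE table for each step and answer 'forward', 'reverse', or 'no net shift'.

Direction: forward

Q₀ = 0.02192 vs Keq = 1.4440e-06 ⇒ Q>K, reverse
Step 1:
                  B         G         C
  Initial    0.2178    0.1565    0.2431
  Change      0.142    -0.142  -0.09466
  Equil      0.3598   0.01451    0.1484
  solve Keq expr → x = -0.04733; check Q = 1.4440e-06
Then change container volume by factor 1.5 (V_new/V_old).
Step 2:
                  B         G         C
  Initial    0.2399  0.009671   0.09896
  Change  -0.002708  0.002708  0.001806
  Equil      0.2372   0.01238    0.1008
  solve Keq expr → x = 9.0276e-04; check Q = 1.4440e-06
Then change container volume by factor 1.25 (V_new/V_old).
Step 3:
                  B         G         C
  Initial    0.1897  0.009903   0.08061
  Change  -0.001415  0.001415 9.4310e-04
  Equil      0.1883   0.01132   0.08155
  solve Keq expr → x = 4.7155e-04; check Q = 1.4440e-06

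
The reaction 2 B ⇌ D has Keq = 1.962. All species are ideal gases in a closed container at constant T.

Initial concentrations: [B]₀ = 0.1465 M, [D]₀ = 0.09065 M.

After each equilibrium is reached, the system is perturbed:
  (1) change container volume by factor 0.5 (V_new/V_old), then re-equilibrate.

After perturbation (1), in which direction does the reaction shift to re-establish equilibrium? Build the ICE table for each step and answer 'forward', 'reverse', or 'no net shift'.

Direction: forward

Q₀ = 4.224 vs Keq = 1.962 ⇒ Q>K, reverse
Step 1:
                  B         D
  init       0.1465   0.09065
  Δ         0.04195  -0.02097
  eq         0.1884   0.06968
  solve Keq expr → x = -0.02097; check Q = 1.962
Then change container volume by factor 0.5 (V_new/V_old).
Step 2:
                  B         D
  init       0.3769    0.1394
  Δ        -0.07617   0.03808
  eq         0.3007    0.1774
  solve Keq expr → x = 0.03808; check Q = 1.962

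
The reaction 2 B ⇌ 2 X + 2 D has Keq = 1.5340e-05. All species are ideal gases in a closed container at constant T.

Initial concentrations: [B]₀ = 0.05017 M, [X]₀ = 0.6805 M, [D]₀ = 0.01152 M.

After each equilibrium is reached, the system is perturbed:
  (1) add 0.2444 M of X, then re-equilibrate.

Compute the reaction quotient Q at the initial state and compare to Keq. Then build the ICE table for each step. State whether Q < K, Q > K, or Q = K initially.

Q₀ = 0.02442; Q > K (proceeds reverse)

Q₀ = 0.02442 vs Keq = 1.5340e-05 ⇒ Q>K, reverse
Step 1:
                   B          X          D
  Initial    0.05017     0.6805    0.01152
  Change     0.01116   -0.01116   -0.01116
  Equil      0.06133     0.6693 3.5888e-04
  solve Keq expr → x = -0.005581; check Q = 1.5340e-05
Then add 0.2444 M of X.
Step 2:
                   B          X          D
  Initial    0.06133     0.9137 3.5888e-04
  Change  9.5553e-05 -9.5553e-05 -9.5553e-05
  Equil      0.06143     0.9136 2.6333e-04
  solve Keq expr → x = -4.7777e-05; check Q = 1.5340e-05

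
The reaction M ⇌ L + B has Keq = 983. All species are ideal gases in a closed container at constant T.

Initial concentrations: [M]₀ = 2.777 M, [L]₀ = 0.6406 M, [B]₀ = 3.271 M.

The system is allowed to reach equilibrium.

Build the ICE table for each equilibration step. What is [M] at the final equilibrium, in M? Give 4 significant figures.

Q₀ = 0.7546 vs Keq = 983 ⇒ Q<K, forward
Step 1:
                  M         L         B
  Initial     2.777    0.6406     3.271
  Change     -2.756     2.756     2.756
  Equil     0.02083     3.397     6.027
  solve Keq expr → x = 2.756; check Q = 983

[M]_eq = 0.02083 M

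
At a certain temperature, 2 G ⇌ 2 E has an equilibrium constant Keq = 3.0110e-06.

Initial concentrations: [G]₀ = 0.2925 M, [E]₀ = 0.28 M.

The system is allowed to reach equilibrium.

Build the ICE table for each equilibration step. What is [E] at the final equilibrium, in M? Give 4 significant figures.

Q₀ = 0.9164 vs Keq = 3.0110e-06 ⇒ Q>K, reverse
Step 1:
                    G           E
  Initial      0.2925        0.28
  Change        0.279      -0.279
  Equil        0.5715  9.9169e-04
  solve Keq expr → x = -0.1395; check Q = 3.0110e-06

[E]_eq = 9.9169e-04 M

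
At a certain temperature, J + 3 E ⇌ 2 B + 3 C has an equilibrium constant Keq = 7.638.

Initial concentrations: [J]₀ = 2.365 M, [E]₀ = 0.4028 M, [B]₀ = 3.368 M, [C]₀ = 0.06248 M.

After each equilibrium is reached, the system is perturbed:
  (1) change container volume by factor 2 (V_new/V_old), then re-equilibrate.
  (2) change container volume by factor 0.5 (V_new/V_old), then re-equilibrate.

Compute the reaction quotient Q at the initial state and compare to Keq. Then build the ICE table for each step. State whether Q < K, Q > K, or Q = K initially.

Q₀ = 0.0179; Q < K (proceeds forward)

Q₀ = 0.0179 vs Keq = 7.638 ⇒ Q<K, forward
Step 1:
                    J           E           B           C
  init          2.365      0.4028       3.368     0.06248
  Δ          -0.06146     -0.1844      0.1229      0.1844
  eq            2.304      0.2184       3.491      0.2469
  solve Keq expr → x = 0.06146; check Q = 7.638
Then change container volume by factor 2 (V_new/V_old).
Step 2:
                    J           E           B           C
  init          1.152      0.1092       1.745      0.1234
  Δ         -0.004326    -0.01298    0.008652     0.01298
  eq            1.147     0.09623       1.754      0.1364
  solve Keq expr → x = 0.004326; check Q = 7.638
Then change container volume by factor 0.5 (V_new/V_old).
Step 3:
                    J           E           B           C
  init          2.295      0.1925       3.508      0.2728
  Δ          0.008652     0.02596     -0.0173    -0.02596
  eq            2.304      0.2184       3.491      0.2469
  solve Keq expr → x = -0.008652; check Q = 7.638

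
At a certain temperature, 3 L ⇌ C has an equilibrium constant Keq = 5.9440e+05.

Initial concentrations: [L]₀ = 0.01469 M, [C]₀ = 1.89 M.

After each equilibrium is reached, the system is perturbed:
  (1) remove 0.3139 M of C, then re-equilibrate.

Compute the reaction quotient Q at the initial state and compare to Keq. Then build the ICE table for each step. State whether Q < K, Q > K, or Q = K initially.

Q₀ = 5.9621e+05; Q > K (proceeds reverse)

Q₀ = 5.9621e+05 vs Keq = 5.9440e+05 ⇒ Q>K, reverse
Step 1:
                   L          C
  I          0.01469       1.89
  C       1.4851e-05 -4.9503e-06
  E           0.0147       1.89
  solve Keq expr → x = -4.9503e-06; check Q = 5.9440e+05
Then remove 0.3139 M of C.
Step 2:
                   L          C
  I           0.0147      1.576
  C       -8.6300e-04 2.8767e-04
  E          0.01384      1.576
  solve Keq expr → x = 2.8767e-04; check Q = 5.9440e+05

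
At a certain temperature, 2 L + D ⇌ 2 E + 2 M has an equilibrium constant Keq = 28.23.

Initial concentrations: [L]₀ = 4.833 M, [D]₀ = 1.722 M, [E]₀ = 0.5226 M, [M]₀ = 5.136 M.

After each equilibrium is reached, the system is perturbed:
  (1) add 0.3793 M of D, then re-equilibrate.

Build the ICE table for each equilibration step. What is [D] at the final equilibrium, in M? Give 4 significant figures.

[D]_eq = 1.16 M

Q₀ = 0.1791 vs Keq = 28.23 ⇒ Q<K, forward
Step 1:
                  L         D         E         M
  Initial     4.833     1.722    0.5226     5.136
  Change     -1.719   -0.8595     1.719     1.719
  Equil       3.114    0.8625     2.242     6.855
  solve Keq expr → x = 0.8595; check Q = 28.23
Then add 0.3793 M of D.
Step 2:
                  L         D         E         M
  Initial     3.114     1.242     2.242     6.855
  Change    -0.1638  -0.08188    0.1638    0.1638
  Equil        2.95      1.16     2.405     7.019
  solve Keq expr → x = 0.08188; check Q = 28.23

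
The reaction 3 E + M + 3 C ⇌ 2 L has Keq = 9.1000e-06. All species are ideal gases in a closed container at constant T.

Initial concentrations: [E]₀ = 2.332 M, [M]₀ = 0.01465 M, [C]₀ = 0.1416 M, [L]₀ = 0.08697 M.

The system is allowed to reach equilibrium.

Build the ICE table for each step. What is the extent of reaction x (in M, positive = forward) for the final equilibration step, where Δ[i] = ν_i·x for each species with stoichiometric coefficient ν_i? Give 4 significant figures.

x = -0.04329 M

Q₀ = 14.34 vs Keq = 9.1000e-06 ⇒ Q>K, reverse
Step 1:
                  E         M         C         L
  I           2.332   0.01465    0.1416   0.08697
  C          0.1299   0.04329    0.1299  -0.08657
  E           2.462   0.05794    0.2715 3.9669e-04
  solve Keq expr → x = -0.04329; check Q = 9.1000e-06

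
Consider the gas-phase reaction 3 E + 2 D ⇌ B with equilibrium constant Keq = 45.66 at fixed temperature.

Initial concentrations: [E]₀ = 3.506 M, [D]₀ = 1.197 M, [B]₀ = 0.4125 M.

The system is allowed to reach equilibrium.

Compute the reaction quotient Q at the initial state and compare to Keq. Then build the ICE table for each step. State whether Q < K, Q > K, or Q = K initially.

Q₀ = 0.00668; Q < K (proceeds forward)

Q₀ = 0.00668 vs Keq = 45.66 ⇒ Q<K, forward
Step 1:
                   E          D          B
  init         3.506      1.197     0.4125
  Δ           -1.705     -1.136     0.5682
  eq           1.801    0.06061     0.9807
  solve Keq expr → x = 0.5682; check Q = 45.66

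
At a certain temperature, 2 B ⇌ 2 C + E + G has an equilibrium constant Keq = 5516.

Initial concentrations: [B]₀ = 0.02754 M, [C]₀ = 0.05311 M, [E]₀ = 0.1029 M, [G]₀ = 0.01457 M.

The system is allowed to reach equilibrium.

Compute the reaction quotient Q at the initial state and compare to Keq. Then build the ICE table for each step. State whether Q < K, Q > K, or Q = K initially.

Q₀ = 0.005576 vs Keq = 5516 ⇒ Q<K, forward
Step 1:
                  B         C         E         G
  init      0.02754   0.05311    0.1029   0.01457
  Δ        -0.02748   0.02748   0.01374   0.01374
  eq      6.2350e-05   0.08059    0.1166   0.02831
  solve Keq expr → x = 0.01374; check Q = 5516

Q₀ = 0.005576; Q < K (proceeds forward)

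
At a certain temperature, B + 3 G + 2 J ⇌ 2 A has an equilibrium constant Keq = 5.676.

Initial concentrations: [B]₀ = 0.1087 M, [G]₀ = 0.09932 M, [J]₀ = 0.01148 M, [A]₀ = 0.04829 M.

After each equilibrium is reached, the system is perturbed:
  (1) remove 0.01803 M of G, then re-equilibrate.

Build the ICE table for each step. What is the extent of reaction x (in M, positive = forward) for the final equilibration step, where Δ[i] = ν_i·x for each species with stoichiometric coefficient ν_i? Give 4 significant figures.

Q₀ = 1.6615e+05 vs Keq = 5.676 ⇒ Q>K, reverse
Step 1:
                  B         G         J         A
  init       0.1087   0.09932   0.01148   0.04829
  Δ         0.02249   0.06746   0.04497  -0.04497
  eq         0.1312    0.1668   0.05645  0.003318
  solve Keq expr → x = -0.02249; check Q = 5.676
Then remove 0.01803 M of G.
Step 2:
                  B         G         J         A
  init       0.1312    0.1487   0.05645  0.003318
  Δ       2.3834e-04 7.1503e-04 4.7669e-04 -4.7669e-04
  eq         0.1314    0.1495   0.05693  0.002841
  solve Keq expr → x = -2.3834e-04; check Q = 5.676

x = -2.3834e-04 M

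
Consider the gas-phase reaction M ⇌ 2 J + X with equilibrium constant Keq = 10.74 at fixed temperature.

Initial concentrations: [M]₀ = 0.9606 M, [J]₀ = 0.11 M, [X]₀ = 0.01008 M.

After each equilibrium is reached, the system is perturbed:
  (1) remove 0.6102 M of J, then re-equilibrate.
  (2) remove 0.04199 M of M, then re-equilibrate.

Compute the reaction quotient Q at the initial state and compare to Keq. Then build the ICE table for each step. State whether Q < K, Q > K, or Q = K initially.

Q₀ = 1.2697e-04 vs Keq = 10.74 ⇒ Q<K, forward
Step 1:
                    M           J           X
  init         0.9606        0.11     0.01008
  Δ           -0.7659       1.532      0.7659
  eq           0.1947       1.642      0.7759
  solve Keq expr → x = 0.7659; check Q = 10.74
Then remove 0.6102 M of J.
Step 2:
                    M           J           X
  init         0.1947       1.032      0.7759
  Δ          -0.08104      0.1621     0.08104
  eq           0.1137       1.194       0.857
  solve Keq expr → x = 0.08104; check Q = 10.74
Then remove 0.04199 M of M.
Step 3:
                    M           J           X
  init         0.0717       1.194       0.857
  Δ           0.02814    -0.05627    -0.02814
  eq          0.09983       1.137      0.8289
  solve Keq expr → x = -0.02814; check Q = 10.74

Q₀ = 1.2697e-04; Q < K (proceeds forward)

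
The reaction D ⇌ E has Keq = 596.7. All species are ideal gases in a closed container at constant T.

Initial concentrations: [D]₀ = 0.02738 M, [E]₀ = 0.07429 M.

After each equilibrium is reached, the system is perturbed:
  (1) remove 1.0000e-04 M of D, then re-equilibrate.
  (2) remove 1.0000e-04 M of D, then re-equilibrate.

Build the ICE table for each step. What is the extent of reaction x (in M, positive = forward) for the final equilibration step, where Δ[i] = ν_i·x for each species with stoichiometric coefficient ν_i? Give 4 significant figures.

x = -9.9833e-05 M

Q₀ = 2.713 vs Keq = 596.7 ⇒ Q<K, forward
Step 1:
                   D          E
  I          0.02738    0.07429
  C         -0.02721    0.02721
  E       1.7010e-04     0.1015
  solve Keq expr → x = 0.02721; check Q = 596.7
Then remove 1.0000e-04 M of D.
Step 2:
                   D          E
  I       7.0102e-05     0.1015
  C       9.9833e-05 -9.9833e-05
  E       1.6993e-04     0.1014
  solve Keq expr → x = -9.9833e-05; check Q = 596.7
Then remove 1.0000e-04 M of D.
Step 3:
                   D          E
  I       6.9935e-05     0.1014
  C       9.9833e-05 -9.9833e-05
  E       1.6977e-04     0.1013
  solve Keq expr → x = -9.9833e-05; check Q = 596.7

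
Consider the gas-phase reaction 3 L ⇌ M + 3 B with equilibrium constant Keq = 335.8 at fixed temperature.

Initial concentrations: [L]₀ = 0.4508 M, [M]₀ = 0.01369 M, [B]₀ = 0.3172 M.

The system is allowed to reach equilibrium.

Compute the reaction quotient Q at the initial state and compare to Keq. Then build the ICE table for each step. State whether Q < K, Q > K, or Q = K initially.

Q₀ = 0.004769; Q < K (proceeds forward)

Q₀ = 0.004769 vs Keq = 335.8 ⇒ Q<K, forward
Step 1:
                   L          M          B
  Initial     0.4508    0.01369     0.3172
  Change     -0.3967     0.1322     0.3967
  Equil      0.05408     0.1459     0.7139
  solve Keq expr → x = 0.1322; check Q = 335.8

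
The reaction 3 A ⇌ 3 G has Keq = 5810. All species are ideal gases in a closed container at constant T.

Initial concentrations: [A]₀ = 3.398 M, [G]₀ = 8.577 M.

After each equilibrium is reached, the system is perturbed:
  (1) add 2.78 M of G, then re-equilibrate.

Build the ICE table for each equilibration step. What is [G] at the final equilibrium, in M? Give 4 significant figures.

Q₀ = 16.08 vs Keq = 5810 ⇒ Q<K, forward
Step 1:
                   A          G
  init         3.398      8.577
  Δ           -2.767      2.767
  eq           0.631      11.34
  solve Keq expr → x = 0.9223; check Q = 5810
Then add 2.78 M of G.
Step 2:
                   A          G
  init         0.631      14.12
  Δ           0.1465    -0.1465
  eq          0.7775      13.98
  solve Keq expr → x = -0.04883; check Q = 5810

[G]_eq = 13.98 M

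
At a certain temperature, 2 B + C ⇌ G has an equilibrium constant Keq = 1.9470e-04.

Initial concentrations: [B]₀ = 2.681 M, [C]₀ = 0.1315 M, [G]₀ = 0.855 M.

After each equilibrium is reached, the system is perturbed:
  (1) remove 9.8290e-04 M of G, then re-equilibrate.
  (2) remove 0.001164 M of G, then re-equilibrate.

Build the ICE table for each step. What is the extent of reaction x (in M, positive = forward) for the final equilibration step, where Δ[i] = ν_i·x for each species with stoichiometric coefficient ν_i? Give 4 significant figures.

Q₀ = 0.9046 vs Keq = 1.9470e-04 ⇒ Q>K, reverse
Step 1:
                  B         C         G
  I           2.681    0.1315     0.855
  C           1.703    0.8513   -0.8513
  E           4.384    0.9828  0.003677
  solve Keq expr → x = -0.8513; check Q = 1.9470e-04
Then remove 9.8290e-04 M of G.
Step 2:
                  B         C         G
  I           4.384    0.9828  0.002694
  C       -0.001952 -9.7598e-04 9.7598e-04
  E           4.382    0.9818   0.00367
  solve Keq expr → x = 9.7598e-04; check Q = 1.9470e-04
Then remove 0.001164 M of G.
Step 3:
                  B         C         G
  I           4.382    0.9818  0.002506
  C       -0.002312 -0.001156  0.001156
  E           4.379    0.9807  0.003662
  solve Keq expr → x = 0.001156; check Q = 1.9470e-04

x = 0.001156 M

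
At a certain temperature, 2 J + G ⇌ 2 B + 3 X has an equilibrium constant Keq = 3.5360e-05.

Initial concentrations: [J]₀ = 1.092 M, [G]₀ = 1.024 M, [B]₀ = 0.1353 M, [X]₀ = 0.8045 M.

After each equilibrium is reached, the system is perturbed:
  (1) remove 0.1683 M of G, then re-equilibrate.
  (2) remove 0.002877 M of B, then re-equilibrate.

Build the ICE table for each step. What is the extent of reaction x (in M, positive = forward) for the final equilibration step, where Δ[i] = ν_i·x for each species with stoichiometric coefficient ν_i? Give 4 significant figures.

Q₀ = 0.007806 vs Keq = 3.5360e-05 ⇒ Q>K, reverse
Step 1:
                    J           G           B           X
  I             1.092       1.024      0.1353      0.8045
  C            0.1201     0.06004     -0.1201     -0.1801
  E             1.212       1.084     0.01521      0.6244
  solve Keq expr → x = -0.06004; check Q = 3.5360e-05
Then remove 0.1683 M of G.
Step 2:
                    J           G           B           X
  I             1.212      0.9157     0.01521      0.6244
  C          0.001154  5.7719e-04   -0.001154   -0.001732
  E             1.213      0.9163     0.01406      0.6226
  solve Keq expr → x = -5.7719e-04; check Q = 3.5360e-05
Then remove 0.002877 M of B.
Step 3:
                    J           G           B           X
  I             1.213      0.9163     0.01118      0.6226
  C           -0.0027    -0.00135      0.0027     0.00405
  E             1.211       0.915     0.01388      0.6267
  solve Keq expr → x = 0.00135; check Q = 3.5360e-05

x = 0.00135 M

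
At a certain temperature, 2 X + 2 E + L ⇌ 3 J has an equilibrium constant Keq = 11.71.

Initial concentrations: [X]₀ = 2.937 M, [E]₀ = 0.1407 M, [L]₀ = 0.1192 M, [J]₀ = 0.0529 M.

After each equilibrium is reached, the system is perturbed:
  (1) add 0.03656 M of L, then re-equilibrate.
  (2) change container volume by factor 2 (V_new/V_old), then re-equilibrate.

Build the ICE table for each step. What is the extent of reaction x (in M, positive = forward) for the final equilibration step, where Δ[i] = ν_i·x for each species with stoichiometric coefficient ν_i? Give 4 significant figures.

Q₀ = 0.007273 vs Keq = 11.71 ⇒ Q<K, forward
Step 1:
                    X           E           L           J
  I             2.937      0.1407      0.1192      0.0529
  C           -0.1032     -0.1032    -0.05159      0.1548
  E             2.834     0.03753     0.06761      0.2077
  solve Keq expr → x = 0.05159; check Q = 11.71
Then add 0.03656 M of L.
Step 2:
                    X           E           L           J
  I             2.834     0.03753      0.1042      0.2077
  C         -0.005136   -0.005136   -0.002568    0.007704
  E             2.829     0.03239      0.1016      0.2154
  solve Keq expr → x = 0.002568; check Q = 11.71
Then change container volume by factor 2 (V_new/V_old).
Step 3:
                    X           E           L           J
  I             1.414      0.0162      0.0508      0.1077
  C          0.009022    0.009022    0.004511    -0.01353
  E             1.423     0.02522     0.05531     0.09415
  solve Keq expr → x = -0.004511; check Q = 11.71

x = -0.004511 M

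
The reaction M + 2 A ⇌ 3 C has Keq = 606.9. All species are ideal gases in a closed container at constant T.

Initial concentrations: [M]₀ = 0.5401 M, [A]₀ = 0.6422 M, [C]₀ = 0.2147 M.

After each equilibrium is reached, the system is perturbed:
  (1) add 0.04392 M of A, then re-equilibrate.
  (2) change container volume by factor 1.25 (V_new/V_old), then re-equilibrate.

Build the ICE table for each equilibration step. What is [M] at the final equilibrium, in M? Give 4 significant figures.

[M]_eq = 0.1956 M

Q₀ = 0.04443 vs Keq = 606.9 ⇒ Q<K, forward
Step 1:
                   M          A          C
  I           0.5401     0.6422     0.2147
  C          -0.2784    -0.5568     0.8352
  E           0.2617    0.08537       1.05
  solve Keq expr → x = 0.2784; check Q = 606.9
Then add 0.04392 M of A.
Step 2:
                   M          A          C
  I           0.2617     0.1293       1.05
  C         -0.01719   -0.03438    0.05157
  E           0.2445    0.09491      1.102
  solve Keq expr → x = 0.01719; check Q = 606.9
Then change container volume by factor 1.25 (V_new/V_old).
Step 3:
                   M          A          C
  I           0.1956    0.07593     0.8812
  C                0          0          0
  E           0.1956    0.07593     0.8812
  solve Keq expr → x = 0; check Q = 606.9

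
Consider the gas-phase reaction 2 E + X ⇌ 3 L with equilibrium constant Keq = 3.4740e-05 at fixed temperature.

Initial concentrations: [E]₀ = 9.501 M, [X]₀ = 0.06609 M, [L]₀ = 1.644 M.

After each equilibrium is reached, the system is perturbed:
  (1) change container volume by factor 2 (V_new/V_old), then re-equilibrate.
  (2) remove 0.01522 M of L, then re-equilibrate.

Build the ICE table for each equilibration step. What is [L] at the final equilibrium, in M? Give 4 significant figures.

[L]_eq = 0.06448 M

Q₀ = 0.7448 vs Keq = 3.4740e-05 ⇒ Q>K, reverse
Step 1:
                   E          X          L
  init         9.501    0.06609      1.644
  Δ            1.009     0.5047     -1.514
  eq           10.51     0.5708     0.1299
  solve Keq expr → x = -0.5047; check Q = 3.4740e-05
Then change container volume by factor 2 (V_new/V_old).
Step 2:
                   E          X          L
  init         5.255     0.2854    0.06494
  Δ                0          0          0
  eq           5.255     0.2854    0.06494
  solve Keq expr → x = 0; check Q = 3.4740e-05
Then remove 0.01522 M of L.
Step 3:
                   E          X          L
  init         5.255     0.2854    0.04972
  Δ        -0.009843  -0.004921    0.01476
  eq           5.245     0.2805    0.06448
  solve Keq expr → x = 0.004921; check Q = 3.4740e-05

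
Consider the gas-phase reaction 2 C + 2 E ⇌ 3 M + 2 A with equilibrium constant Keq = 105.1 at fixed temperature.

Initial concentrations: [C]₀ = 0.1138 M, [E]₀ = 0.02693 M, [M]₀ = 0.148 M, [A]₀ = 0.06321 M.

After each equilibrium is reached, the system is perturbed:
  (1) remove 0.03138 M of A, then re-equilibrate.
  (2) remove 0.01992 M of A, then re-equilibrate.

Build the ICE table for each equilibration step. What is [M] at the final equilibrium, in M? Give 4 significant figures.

[M]_eq = 0.1838 M

Q₀ = 1.379 vs Keq = 105.1 ⇒ Q<K, forward
Step 1:
                  C         E         M         A
  init       0.1138   0.02693     0.148   0.06321
  Δ        -0.02035  -0.02035   0.03053   0.02035
  eq        0.09345  0.006579    0.1785   0.08356
  solve Keq expr → x = 0.01018; check Q = 105.1
Then remove 0.03138 M of A.
Step 2:
                  C         E         M         A
  init      0.09345  0.006579    0.1785   0.05218
  Δ       -0.002092 -0.002092  0.003139  0.002092
  eq        0.09136  0.004487    0.1817   0.05427
  solve Keq expr → x = 0.001046; check Q = 105.1
Then remove 0.01992 M of A.
Step 3:
                  C         E         M         A
  init      0.09136  0.004487    0.1817   0.03435
  Δ       -0.001428 -0.001428  0.002143  0.001428
  eq        0.08993  0.003058    0.1838   0.03578
  solve Keq expr → x = 7.1422e-04; check Q = 105.1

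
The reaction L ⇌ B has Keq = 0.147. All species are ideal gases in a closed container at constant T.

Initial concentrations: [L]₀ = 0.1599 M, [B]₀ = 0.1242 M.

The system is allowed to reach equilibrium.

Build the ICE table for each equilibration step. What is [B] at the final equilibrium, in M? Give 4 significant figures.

[B]_eq = 0.03641 M

Q₀ = 0.7767 vs Keq = 0.147 ⇒ Q>K, reverse
Step 1:
                  L         B
  I          0.1599    0.1242
  C         0.08779  -0.08779
  E          0.2477   0.03641
  solve Keq expr → x = -0.08779; check Q = 0.147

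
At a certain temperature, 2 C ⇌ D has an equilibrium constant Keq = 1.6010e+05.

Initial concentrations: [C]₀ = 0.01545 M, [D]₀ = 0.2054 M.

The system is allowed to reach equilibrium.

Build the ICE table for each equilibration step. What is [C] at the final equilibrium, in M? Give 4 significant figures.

[C]_eq = 0.001152 M

Q₀ = 860.5 vs Keq = 1.6010e+05 ⇒ Q<K, forward
Step 1:
                  C         D
  I         0.01545    0.2054
  C         -0.0143  0.007149
  E        0.001152    0.2125
  solve Keq expr → x = 0.007149; check Q = 1.6010e+05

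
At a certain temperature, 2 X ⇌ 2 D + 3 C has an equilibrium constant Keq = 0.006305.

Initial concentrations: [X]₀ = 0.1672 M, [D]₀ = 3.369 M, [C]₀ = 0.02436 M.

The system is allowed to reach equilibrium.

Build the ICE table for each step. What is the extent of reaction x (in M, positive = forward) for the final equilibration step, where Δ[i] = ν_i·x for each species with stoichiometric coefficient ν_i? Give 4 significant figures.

x = 1.8353e-04 M

Q₀ = 0.005869 vs Keq = 0.006305 ⇒ Q<K, forward
Step 1:
                    X           D           C
  init         0.1672       3.369     0.02436
  Δ       -3.6706e-04  3.6706e-04  5.5059e-04
  eq           0.1668       3.369     0.02491
  solve Keq expr → x = 1.8353e-04; check Q = 0.006305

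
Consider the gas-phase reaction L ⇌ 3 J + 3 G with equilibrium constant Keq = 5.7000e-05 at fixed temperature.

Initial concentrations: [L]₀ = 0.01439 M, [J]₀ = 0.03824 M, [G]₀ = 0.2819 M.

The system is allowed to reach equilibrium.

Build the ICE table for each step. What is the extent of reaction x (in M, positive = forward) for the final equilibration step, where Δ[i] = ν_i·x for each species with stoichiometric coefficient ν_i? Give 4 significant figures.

x = -0.001223 M

Q₀ = 8.7052e-05 vs Keq = 5.7000e-05 ⇒ Q>K, reverse
Step 1:
                  L         J         G
  I         0.01439   0.03824    0.2819
  C        0.001223 -0.003669 -0.003669
  E         0.01561   0.03457    0.2782
  solve Keq expr → x = -0.001223; check Q = 5.7000e-05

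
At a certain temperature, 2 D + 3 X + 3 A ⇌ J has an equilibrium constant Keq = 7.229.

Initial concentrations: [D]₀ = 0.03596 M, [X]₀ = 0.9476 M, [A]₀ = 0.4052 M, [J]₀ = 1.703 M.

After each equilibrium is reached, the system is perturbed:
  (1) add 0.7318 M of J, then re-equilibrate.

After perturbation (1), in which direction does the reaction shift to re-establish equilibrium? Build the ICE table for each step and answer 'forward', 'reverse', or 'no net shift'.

Q₀ = 2.3264e+04 vs Keq = 7.229 ⇒ Q>K, reverse
Step 1:
                  D         X         A         J
  Initial   0.03596    0.9476    0.4052     1.703
  Change     0.3074    0.4611    0.4611   -0.1537
  Equil      0.3434     1.409    0.8663     1.549
  solve Keq expr → x = -0.1537; check Q = 7.229
Then add 0.7318 M of J.
Step 2:
                  D         X         A         J
  Initial    0.3434     1.409    0.8663     2.281
  Change    0.02754   0.04132   0.04132  -0.01377
  Equil      0.3709      1.45    0.9076     2.267
  solve Keq expr → x = -0.01377; check Q = 7.229

Direction: reverse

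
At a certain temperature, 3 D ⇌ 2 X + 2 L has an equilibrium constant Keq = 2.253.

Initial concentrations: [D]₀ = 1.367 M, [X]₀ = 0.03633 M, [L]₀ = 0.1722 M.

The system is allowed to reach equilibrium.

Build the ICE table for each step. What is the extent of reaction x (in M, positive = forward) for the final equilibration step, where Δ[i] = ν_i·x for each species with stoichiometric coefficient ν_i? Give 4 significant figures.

Q₀ = 1.5321e-05 vs Keq = 2.253 ⇒ Q<K, forward
Step 1:
                  D         X         L
  init        1.367   0.03633    0.1722
  Δ          -0.895    0.5967    0.5967
  eq          0.472     0.633    0.7689
  solve Keq expr → x = 0.2983; check Q = 2.253

x = 0.2983 M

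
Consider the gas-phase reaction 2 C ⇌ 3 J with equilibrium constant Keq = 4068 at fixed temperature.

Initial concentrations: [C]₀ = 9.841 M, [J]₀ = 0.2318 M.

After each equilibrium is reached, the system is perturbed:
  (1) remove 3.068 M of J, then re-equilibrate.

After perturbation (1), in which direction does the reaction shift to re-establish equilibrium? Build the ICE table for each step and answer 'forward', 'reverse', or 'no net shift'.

Q₀ = 1.2861e-04 vs Keq = 4068 ⇒ Q<K, forward
Step 1:
                  C         J
  init        9.841    0.2318
  Δ          -9.038     13.56
  eq         0.8028     13.79
  solve Keq expr → x = 4.519; check Q = 4068
Then remove 3.068 M of J.
Step 2:
                  C         J
  init       0.8028     10.72
  Δ         -0.2261    0.3392
  eq         0.5767     11.06
  solve Keq expr → x = 0.1131; check Q = 4068

Direction: forward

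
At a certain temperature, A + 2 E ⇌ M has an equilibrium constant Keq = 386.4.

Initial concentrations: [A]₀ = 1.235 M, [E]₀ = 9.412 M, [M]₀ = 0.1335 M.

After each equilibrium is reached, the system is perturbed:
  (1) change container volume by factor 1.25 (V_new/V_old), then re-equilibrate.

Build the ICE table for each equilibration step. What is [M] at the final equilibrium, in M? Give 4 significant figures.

Q₀ = 0.00122 vs Keq = 386.4 ⇒ Q<K, forward
Step 1:
                  A         E         M
  Initial     1.235     9.412    0.1335
  Change     -1.235     -2.47     1.235
  Equil   7.3485e-05     6.942     1.368
  solve Keq expr → x = 1.235; check Q = 386.4
Then change container volume by factor 1.25 (V_new/V_old).
Step 2:
                  A         E         M
  Initial 5.8788e-05     5.554     1.095
  Change  3.3063e-05 6.6126e-05 -3.3063e-05
  Equil   9.1851e-05     5.554     1.095
  solve Keq expr → x = -3.3063e-05; check Q = 386.4

[M]_eq = 1.095 M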